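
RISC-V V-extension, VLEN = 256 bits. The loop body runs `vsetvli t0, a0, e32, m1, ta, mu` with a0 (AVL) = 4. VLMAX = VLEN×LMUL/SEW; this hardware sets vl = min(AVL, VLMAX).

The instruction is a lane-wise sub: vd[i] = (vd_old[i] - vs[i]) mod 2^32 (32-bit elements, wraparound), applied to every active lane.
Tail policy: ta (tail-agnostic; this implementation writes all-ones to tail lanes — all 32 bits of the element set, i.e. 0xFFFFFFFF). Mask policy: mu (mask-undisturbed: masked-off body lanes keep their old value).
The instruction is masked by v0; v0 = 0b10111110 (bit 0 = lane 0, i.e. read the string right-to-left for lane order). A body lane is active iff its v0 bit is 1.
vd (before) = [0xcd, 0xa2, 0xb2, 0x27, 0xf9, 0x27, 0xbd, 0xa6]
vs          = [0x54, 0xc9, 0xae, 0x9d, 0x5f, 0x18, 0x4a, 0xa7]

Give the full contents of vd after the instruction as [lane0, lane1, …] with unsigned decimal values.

VLMAX = VLEN×LMUL/SEW = 256×1/32 = 8
vl = min(AVL, VLMAX) = min(4, 8) = 4
  i=0: mask-off/keep → 205
  i=1: sub(0xa2,0xc9) → 4294967257
  i=2: sub(0xb2,0xae) → 4
  i=3: sub(0x27,0x9d) → 4294967178
  i=4: tail/ones → 4294967295
  i=5: tail/ones → 4294967295
  i=6: tail/ones → 4294967295
  i=7: tail/ones → 4294967295

vd = [205, 4294967257, 4, 4294967178, 4294967295, 4294967295, 4294967295, 4294967295]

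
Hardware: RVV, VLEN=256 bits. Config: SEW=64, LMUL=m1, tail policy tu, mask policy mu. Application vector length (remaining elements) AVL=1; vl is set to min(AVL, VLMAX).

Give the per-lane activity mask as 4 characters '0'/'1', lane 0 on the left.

VLMAX = VLEN×LMUL/SEW = 256×1/64 = 4
vl = min(AVL, VLMAX) = min(1, 4) = 1
bits (lane 0 leftmost): 1000

predicate = 1000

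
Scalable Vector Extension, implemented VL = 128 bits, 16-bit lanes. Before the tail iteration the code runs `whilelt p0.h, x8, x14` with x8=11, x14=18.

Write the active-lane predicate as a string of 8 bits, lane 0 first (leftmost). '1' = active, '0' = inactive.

128-bit reg / 16-bit elem → 8 lanes
whilelt: lane j active iff 11+j < 18 → j < 7 → 7 active
bits (lane 0 leftmost): 11111110

predicate = 11111110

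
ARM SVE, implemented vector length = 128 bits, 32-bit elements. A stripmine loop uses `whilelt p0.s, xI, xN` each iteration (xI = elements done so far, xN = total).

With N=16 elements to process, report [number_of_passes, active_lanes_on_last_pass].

register lanes = 128/32 = 4
iterations = ceil(16/4) = 4; final-pass vl = 4

[iterations, last_vl] = [4, 4]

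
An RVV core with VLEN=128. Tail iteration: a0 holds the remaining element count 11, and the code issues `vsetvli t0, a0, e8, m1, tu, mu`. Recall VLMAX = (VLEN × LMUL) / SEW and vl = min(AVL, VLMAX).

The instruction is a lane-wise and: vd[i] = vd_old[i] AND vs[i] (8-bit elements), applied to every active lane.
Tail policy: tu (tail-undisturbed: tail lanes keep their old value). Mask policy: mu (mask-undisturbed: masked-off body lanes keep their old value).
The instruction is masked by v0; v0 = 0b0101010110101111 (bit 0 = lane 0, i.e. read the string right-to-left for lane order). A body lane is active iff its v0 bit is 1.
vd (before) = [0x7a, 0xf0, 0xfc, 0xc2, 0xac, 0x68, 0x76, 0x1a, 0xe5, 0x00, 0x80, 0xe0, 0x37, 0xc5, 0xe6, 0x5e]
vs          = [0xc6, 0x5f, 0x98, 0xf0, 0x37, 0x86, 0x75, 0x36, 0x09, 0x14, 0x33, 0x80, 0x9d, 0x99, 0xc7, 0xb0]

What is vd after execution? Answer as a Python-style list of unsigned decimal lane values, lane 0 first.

vd = [66, 80, 152, 192, 172, 0, 118, 18, 1, 0, 0, 224, 55, 197, 230, 94]

VLMAX = (128 × 1) / 8 = 16 lanes
vl = min(AVL, VLMAX) = min(11, 16) = 11
  i=0: and(0x7a,0xc6) → 66
  i=1: and(0xf0,0x5f) → 80
  i=2: and(0xfc,0x98) → 152
  i=3: and(0xc2,0xf0) → 192
  i=4: mask-off/keep → 172
  i=5: and(0x68,0x86) → 0
  i=6: mask-off/keep → 118
  i=7: and(0x1a,0x36) → 18
  i=8: and(0xe5,0x09) → 1
  i=9: mask-off/keep → 0
  i=10: and(0x80,0x33) → 0
  i=11: tail/keep → 224
  i=12: tail/keep → 55
  i=13: tail/keep → 197
  i=14: tail/keep → 230
  i=15: tail/keep → 94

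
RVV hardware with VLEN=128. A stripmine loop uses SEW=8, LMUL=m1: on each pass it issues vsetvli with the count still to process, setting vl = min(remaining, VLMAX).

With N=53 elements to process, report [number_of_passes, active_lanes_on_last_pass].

[iterations, last_vl] = [4, 5]

lanes per group: 128·1/8 = 16
N=53: ⌈53/16⌉ = 4 iters; last vl = 53 − 3×16 = 5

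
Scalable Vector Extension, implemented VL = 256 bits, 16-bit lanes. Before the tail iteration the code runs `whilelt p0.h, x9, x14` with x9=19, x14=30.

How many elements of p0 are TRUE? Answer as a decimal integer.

lane count: 256 div 16 = 16
active while 19+j < 30, i.e. j ∈ [0,11) capped at 16 ⇒ 11

vl = 11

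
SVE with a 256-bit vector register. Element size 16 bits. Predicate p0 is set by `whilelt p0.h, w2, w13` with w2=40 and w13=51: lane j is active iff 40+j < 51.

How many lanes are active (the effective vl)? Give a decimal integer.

256-bit reg / 16-bit elem → 16 lanes
p0[j] = (40+j < 51); true for j=0..10 → 11 lanes set

vl = 11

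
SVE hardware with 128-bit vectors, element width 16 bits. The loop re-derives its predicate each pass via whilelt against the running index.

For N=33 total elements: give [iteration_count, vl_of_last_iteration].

128-bit reg / 16-bit elem → 8 lanes
33 elements at 8/iter → 5 passes, remainder 1 on the last

[iterations, last_vl] = [5, 1]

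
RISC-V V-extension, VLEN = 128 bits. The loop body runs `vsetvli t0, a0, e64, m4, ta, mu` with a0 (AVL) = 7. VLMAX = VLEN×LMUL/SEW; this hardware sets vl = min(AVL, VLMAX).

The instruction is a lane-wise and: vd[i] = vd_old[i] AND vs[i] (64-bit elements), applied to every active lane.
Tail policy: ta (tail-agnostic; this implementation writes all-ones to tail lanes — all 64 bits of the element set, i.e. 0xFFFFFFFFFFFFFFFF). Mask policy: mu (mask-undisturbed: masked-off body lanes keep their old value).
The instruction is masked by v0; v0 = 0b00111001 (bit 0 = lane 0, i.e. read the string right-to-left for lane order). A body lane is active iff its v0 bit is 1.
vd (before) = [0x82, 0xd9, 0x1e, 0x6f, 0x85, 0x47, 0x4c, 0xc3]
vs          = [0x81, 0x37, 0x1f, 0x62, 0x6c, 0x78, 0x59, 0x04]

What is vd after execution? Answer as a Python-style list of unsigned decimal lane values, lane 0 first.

VLMAX = VLEN×LMUL/SEW = 128×4/64 = 8
vl = min(AVL, VLMAX) = min(7, 8) = 7
[0] and(0x82,0x81) = 0x80
[1] mask-off/keep = 0xd9
[2] mask-off/keep = 0x1e
[3] and(0x6f,0x62) = 0x62
[4] and(0x85,0x6c) = 0x04
[5] and(0x47,0x78) = 0x40
[6] mask-off/keep = 0x4c
[7] tail/ones = 0xffffffffffffffff

vd = [128, 217, 30, 98, 4, 64, 76, 18446744073709551615]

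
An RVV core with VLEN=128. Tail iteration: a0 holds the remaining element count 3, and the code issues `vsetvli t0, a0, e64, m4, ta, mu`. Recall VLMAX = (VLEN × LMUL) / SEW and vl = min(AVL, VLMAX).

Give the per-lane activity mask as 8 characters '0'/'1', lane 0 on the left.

predicate = 11100000

VLMAX = VLEN×LMUL/SEW = 128×4/64 = 8
vl ← min(3, 8) = 3
bits (lane 0 leftmost): 11100000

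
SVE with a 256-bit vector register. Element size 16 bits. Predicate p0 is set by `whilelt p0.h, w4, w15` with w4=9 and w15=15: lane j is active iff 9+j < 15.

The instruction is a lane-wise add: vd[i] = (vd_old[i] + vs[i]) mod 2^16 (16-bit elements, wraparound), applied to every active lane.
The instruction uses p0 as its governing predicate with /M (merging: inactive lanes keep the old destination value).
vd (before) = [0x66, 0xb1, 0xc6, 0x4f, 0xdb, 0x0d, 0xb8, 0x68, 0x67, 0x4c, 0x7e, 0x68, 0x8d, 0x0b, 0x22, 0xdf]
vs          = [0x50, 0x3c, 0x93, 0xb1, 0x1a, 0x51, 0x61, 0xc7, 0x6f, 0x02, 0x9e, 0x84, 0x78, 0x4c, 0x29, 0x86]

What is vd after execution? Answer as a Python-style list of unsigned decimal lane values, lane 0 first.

register lanes = 256/16 = 16
p0[j] = (9+j < 15); true for j=0..5 → 6 lanes set
vd[0] add(0x66,0x50) -> 0xb6
vd[1] add(0xb1,0x3c) -> 0xed
vd[2] add(0xc6,0x93) -> 0x159
vd[3] add(0x4f,0xb1) -> 0x100
vd[4] add(0xdb,0x1a) -> 0xf5
vd[5] add(0x0d,0x51) -> 0x5e
vd[6] tail/keep -> 0xb8
vd[7] tail/keep -> 0x68
vd[8] tail/keep -> 0x67
vd[9] tail/keep -> 0x4c
vd[10] tail/keep -> 0x7e
vd[11] tail/keep -> 0x68
vd[12] tail/keep -> 0x8d
vd[13] tail/keep -> 0x0b
vd[14] tail/keep -> 0x22
vd[15] tail/keep -> 0xdf

vd = [182, 237, 345, 256, 245, 94, 184, 104, 103, 76, 126, 104, 141, 11, 34, 223]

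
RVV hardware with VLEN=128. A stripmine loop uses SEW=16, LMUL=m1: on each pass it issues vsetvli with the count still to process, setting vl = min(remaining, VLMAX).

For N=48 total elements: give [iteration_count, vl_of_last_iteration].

VLMAX = (128 × 1) / 16 = 8 lanes
N=48: ⌈48/8⌉ = 6 iters; last vl = 48 − 5×8 = 8

[iterations, last_vl] = [6, 8]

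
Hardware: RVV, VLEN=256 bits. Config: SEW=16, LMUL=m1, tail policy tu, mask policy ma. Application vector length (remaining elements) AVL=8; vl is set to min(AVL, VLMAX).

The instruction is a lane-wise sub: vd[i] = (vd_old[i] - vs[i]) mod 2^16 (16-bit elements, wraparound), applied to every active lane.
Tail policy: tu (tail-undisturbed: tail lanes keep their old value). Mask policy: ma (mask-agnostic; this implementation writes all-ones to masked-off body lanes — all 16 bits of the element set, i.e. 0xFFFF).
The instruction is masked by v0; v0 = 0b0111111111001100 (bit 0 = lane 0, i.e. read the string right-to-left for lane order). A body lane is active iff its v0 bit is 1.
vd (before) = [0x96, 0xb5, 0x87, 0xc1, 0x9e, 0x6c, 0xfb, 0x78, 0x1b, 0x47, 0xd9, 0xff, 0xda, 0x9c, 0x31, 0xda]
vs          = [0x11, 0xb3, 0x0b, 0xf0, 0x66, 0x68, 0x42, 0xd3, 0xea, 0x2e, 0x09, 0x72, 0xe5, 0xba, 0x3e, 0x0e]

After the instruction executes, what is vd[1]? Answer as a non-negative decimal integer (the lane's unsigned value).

vd[1] = 65535

VLMAX = VLEN×LMUL/SEW = 256×1/16 = 16
vl = min(AVL, VLMAX) = min(8, 16) = 8
vd[0] mask-off/ones -> 0xffff
vd[1] mask-off/ones -> 0xffff
vd[2] sub(0x87,0x0b) -> 0x7c
vd[3] sub(0xc1,0xf0) -> 0xffd1
vd[4] mask-off/ones -> 0xffff
vd[5] mask-off/ones -> 0xffff
vd[6] sub(0xfb,0x42) -> 0xb9
vd[7] sub(0x78,0xd3) -> 0xffa5
vd[8] tail/keep -> 0x1b
vd[9] tail/keep -> 0x47
vd[10] tail/keep -> 0xd9
vd[11] tail/keep -> 0xff
vd[12] tail/keep -> 0xda
vd[13] tail/keep -> 0x9c
vd[14] tail/keep -> 0x31
vd[15] tail/keep -> 0xda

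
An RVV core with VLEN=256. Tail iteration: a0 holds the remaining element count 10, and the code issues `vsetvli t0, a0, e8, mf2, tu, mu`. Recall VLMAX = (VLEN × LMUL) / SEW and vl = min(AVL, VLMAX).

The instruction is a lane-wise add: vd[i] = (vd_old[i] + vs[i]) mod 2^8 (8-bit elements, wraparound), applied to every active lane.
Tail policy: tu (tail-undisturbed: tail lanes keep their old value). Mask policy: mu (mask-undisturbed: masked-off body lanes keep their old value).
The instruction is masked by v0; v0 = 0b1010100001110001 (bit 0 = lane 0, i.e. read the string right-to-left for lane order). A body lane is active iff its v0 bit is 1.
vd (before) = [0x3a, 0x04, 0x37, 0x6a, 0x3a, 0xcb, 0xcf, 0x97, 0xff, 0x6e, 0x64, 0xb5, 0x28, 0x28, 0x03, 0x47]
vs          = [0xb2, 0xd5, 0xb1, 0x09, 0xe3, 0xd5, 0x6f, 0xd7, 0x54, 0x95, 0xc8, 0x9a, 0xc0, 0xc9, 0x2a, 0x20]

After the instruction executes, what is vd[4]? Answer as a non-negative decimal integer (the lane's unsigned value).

VLMAX = VLEN×LMUL/SEW = 256×1/2/8 = 16
vl ← min(10, 16) = 10
[0] add(0x3a,0xb2) = 0xec
[1] mask-off/keep = 0x04
[2] mask-off/keep = 0x37
[3] mask-off/keep = 0x6a
[4] add(0x3a,0xe3) = 0x1d
[5] add(0xcb,0xd5) = 0xa0
[6] add(0xcf,0x6f) = 0x3e
[7] mask-off/keep = 0x97
[8] mask-off/keep = 0xff
[9] mask-off/keep = 0x6e
[10] tail/keep = 0x64
[11] tail/keep = 0xb5
[12] tail/keep = 0x28
[13] tail/keep = 0x28
[14] tail/keep = 0x03
[15] tail/keep = 0x47

vd[4] = 29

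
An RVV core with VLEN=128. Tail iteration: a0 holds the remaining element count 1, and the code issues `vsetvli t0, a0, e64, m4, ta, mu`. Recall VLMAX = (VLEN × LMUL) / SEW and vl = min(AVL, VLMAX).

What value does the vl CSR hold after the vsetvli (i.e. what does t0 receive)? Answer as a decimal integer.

vl = 1

VLMAX = VLEN×LMUL/SEW = 128×4/64 = 8
AVL=1 ≤ VLMAX=8, so vl = 1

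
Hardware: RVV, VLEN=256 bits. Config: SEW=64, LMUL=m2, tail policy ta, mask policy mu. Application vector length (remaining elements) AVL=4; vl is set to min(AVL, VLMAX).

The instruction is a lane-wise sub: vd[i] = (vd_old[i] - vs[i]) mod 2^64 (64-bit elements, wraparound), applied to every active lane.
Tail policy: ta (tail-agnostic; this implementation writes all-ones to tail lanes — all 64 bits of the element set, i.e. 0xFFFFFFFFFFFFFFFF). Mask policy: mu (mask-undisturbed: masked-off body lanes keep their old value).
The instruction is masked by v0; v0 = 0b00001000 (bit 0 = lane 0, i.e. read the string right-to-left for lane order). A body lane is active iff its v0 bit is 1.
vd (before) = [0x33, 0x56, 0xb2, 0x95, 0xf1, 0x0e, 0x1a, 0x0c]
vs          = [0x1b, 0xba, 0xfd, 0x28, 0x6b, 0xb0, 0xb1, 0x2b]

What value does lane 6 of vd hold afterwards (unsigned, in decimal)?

vd[6] = 18446744073709551615

VLMAX = (256 × 2) / 64 = 8 lanes
vl ← min(4, 8) = 4
vd[0] mask-off/keep -> 0x33
vd[1] mask-off/keep -> 0x56
vd[2] mask-off/keep -> 0xb2
vd[3] sub(0x95,0x28) -> 0x6d
vd[4] tail/ones -> 0xffffffffffffffff
vd[5] tail/ones -> 0xffffffffffffffff
vd[6] tail/ones -> 0xffffffffffffffff
vd[7] tail/ones -> 0xffffffffffffffff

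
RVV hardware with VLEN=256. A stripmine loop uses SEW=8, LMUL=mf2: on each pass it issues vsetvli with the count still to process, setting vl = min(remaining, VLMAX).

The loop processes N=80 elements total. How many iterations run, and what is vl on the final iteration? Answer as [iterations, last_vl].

[iterations, last_vl] = [5, 16]

VLMAX = (256 × 1/2) / 8 = 16 lanes
80 elements at 16/iter → 5 passes, remainder 16 on the last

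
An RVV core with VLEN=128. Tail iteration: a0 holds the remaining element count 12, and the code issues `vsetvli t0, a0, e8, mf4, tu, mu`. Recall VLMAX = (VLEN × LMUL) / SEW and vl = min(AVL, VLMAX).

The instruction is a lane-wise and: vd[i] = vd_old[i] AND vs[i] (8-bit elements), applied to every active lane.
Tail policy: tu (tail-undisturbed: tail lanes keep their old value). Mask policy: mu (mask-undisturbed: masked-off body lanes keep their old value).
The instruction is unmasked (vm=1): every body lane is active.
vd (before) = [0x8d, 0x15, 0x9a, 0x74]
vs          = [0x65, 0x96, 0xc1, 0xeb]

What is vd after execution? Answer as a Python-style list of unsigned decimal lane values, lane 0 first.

vd = [5, 20, 128, 96]

lanes per group: 128·1/4/8 = 4
vl = min(AVL, VLMAX) = min(12, 4) = 4
vd[0] and(0x8d,0x65) -> 0x05
vd[1] and(0x15,0x96) -> 0x14
vd[2] and(0x9a,0xc1) -> 0x80
vd[3] and(0x74,0xeb) -> 0x60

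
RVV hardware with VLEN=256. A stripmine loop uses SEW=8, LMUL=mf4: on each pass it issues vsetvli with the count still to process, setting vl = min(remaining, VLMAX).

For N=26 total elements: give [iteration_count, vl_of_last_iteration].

lanes per group: 256·1/4/8 = 8
iterations = ceil(26/8) = 4; final-pass vl = 2

[iterations, last_vl] = [4, 2]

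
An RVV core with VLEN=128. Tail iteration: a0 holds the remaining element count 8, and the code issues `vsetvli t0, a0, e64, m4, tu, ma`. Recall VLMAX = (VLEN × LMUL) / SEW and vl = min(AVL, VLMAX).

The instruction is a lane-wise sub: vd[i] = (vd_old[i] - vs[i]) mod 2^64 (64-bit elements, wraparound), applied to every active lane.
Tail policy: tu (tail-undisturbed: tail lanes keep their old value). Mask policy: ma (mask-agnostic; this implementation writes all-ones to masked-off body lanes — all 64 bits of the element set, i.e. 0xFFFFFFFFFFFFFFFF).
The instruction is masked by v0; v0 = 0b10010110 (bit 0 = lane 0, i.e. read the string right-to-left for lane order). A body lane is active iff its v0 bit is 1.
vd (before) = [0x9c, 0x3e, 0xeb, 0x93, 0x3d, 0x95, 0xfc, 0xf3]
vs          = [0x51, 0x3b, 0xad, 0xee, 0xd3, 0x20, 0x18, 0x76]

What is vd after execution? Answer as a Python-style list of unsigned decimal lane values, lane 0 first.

vd = [18446744073709551615, 3, 62, 18446744073709551615, 18446744073709551466, 18446744073709551615, 18446744073709551615, 125]

VLMAX = VLEN×LMUL/SEW = 128×4/64 = 8
vl = min(AVL, VLMAX) = min(8, 8) = 8
lane  0: mask-off/ones ⇒ 0xffffffffffffffff
lane  1: sub(0x3e,0x3b) ⇒ 0x03
lane  2: sub(0xeb,0xad) ⇒ 0x3e
lane  3: mask-off/ones ⇒ 0xffffffffffffffff
lane  4: sub(0x3d,0xd3) ⇒ 0xffffffffffffff6a
lane  5: mask-off/ones ⇒ 0xffffffffffffffff
lane  6: mask-off/ones ⇒ 0xffffffffffffffff
lane  7: sub(0xf3,0x76) ⇒ 0x7d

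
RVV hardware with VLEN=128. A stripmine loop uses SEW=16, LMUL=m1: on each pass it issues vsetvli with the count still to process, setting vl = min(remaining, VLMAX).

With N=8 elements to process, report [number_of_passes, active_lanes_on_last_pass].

VLMAX = VLEN×LMUL/SEW = 128×1/16 = 8
iterations = ceil(8/8) = 1; final-pass vl = 8

[iterations, last_vl] = [1, 8]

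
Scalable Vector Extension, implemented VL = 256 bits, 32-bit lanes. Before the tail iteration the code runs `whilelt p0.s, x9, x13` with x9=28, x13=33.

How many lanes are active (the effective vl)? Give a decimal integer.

lane count: 256 div 32 = 8
p0[j] = (28+j < 33); true for j=0..4 → 5 lanes set

vl = 5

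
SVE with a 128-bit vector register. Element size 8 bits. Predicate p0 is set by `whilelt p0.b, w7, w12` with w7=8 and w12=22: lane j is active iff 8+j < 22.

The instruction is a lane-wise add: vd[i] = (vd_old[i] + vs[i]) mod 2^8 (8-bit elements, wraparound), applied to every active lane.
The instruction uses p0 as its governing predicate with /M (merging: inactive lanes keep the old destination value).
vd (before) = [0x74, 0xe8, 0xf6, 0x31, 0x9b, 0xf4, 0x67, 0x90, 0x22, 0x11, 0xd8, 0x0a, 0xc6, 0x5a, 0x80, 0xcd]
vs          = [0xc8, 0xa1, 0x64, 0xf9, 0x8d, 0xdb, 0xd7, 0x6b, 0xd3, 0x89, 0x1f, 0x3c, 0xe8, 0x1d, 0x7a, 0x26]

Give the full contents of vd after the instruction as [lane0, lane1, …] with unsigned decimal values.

vd = [60, 137, 90, 42, 40, 207, 62, 251, 245, 154, 247, 70, 174, 119, 128, 205]

register lanes = 128/8 = 16
active while 8+j < 22, i.e. j ∈ [0,14) capped at 16 ⇒ 14
lane  0: add(0x74,0xc8) ⇒ 0x3c
lane  1: add(0xe8,0xa1) ⇒ 0x89
lane  2: add(0xf6,0x64) ⇒ 0x5a
lane  3: add(0x31,0xf9) ⇒ 0x2a
lane  4: add(0x9b,0x8d) ⇒ 0x28
lane  5: add(0xf4,0xdb) ⇒ 0xcf
lane  6: add(0x67,0xd7) ⇒ 0x3e
lane  7: add(0x90,0x6b) ⇒ 0xfb
lane  8: add(0x22,0xd3) ⇒ 0xf5
lane  9: add(0x11,0x89) ⇒ 0x9a
lane 10: add(0xd8,0x1f) ⇒ 0xf7
lane 11: add(0x0a,0x3c) ⇒ 0x46
lane 12: add(0xc6,0xe8) ⇒ 0xae
lane 13: add(0x5a,0x1d) ⇒ 0x77
lane 14: tail/keep ⇒ 0x80
lane 15: tail/keep ⇒ 0xcd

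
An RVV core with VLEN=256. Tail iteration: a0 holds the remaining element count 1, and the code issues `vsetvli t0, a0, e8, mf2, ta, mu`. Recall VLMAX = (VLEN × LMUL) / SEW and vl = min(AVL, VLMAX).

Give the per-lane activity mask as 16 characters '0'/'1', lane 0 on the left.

VLMAX = (256 × 1/2) / 8 = 16 lanes
vl = min(AVL, VLMAX) = min(1, 16) = 1
bits (lane 0 leftmost): 1000000000000000

predicate = 1000000000000000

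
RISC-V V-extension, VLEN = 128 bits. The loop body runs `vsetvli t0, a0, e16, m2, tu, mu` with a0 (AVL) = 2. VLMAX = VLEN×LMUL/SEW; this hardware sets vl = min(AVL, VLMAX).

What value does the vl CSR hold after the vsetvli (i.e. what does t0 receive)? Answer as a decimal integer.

vl = 2

VLMAX = (128 × 2) / 16 = 16 lanes
vl = min(AVL, VLMAX) = min(2, 16) = 2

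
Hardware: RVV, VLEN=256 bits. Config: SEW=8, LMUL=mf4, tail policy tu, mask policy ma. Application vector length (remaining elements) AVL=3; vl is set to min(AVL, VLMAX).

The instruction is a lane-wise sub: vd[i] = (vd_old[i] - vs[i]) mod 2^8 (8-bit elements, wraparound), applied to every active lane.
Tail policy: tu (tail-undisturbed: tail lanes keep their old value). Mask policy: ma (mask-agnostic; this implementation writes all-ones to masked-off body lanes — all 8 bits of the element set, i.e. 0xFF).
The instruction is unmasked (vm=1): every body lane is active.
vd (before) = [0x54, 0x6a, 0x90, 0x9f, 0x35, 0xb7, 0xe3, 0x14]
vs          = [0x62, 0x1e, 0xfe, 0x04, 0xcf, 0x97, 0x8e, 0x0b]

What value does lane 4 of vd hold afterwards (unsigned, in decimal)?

VLMAX = (256 × 1/4) / 8 = 8 lanes
vl ← min(3, 8) = 3
lane  0: sub(0x54,0x62) ⇒ 0xf2
lane  1: sub(0x6a,0x1e) ⇒ 0x4c
lane  2: sub(0x90,0xfe) ⇒ 0x92
lane  3: tail/keep ⇒ 0x9f
lane  4: tail/keep ⇒ 0x35
lane  5: tail/keep ⇒ 0xb7
lane  6: tail/keep ⇒ 0xe3
lane  7: tail/keep ⇒ 0x14

vd[4] = 53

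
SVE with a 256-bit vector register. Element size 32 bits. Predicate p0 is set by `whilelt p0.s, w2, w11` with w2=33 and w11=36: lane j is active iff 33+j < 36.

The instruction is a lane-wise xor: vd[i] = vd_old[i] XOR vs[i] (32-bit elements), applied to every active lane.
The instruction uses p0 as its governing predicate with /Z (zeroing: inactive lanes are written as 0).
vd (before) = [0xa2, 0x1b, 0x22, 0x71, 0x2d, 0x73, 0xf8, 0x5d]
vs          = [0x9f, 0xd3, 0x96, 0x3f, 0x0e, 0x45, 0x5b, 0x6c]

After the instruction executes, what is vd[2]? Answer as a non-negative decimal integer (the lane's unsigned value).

vd[2] = 180

256-bit reg / 32-bit elem → 8 lanes
p0[j] = (33+j < 36); true for j=0..2 → 3 lanes set
  i=0: xor(0xa2,0x9f) → 61
  i=1: xor(0x1b,0xd3) → 200
  i=2: xor(0x22,0x96) → 180
  i=3: tail/zero → 0
  i=4: tail/zero → 0
  i=5: tail/zero → 0
  i=6: tail/zero → 0
  i=7: tail/zero → 0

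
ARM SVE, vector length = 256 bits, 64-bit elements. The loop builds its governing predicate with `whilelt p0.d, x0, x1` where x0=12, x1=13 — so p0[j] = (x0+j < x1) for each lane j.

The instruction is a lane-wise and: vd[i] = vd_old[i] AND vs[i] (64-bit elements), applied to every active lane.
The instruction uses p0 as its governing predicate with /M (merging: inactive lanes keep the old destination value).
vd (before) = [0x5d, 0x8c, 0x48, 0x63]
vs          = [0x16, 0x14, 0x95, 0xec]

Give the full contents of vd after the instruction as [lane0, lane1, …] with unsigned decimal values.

vd = [20, 140, 72, 99]

register lanes = 256/64 = 4
p0[j] = (12+j < 13); true for j=0..0 → 1 lanes set
vd[0] and(0x5d,0x16) -> 0x14
vd[1] tail/keep -> 0x8c
vd[2] tail/keep -> 0x48
vd[3] tail/keep -> 0x63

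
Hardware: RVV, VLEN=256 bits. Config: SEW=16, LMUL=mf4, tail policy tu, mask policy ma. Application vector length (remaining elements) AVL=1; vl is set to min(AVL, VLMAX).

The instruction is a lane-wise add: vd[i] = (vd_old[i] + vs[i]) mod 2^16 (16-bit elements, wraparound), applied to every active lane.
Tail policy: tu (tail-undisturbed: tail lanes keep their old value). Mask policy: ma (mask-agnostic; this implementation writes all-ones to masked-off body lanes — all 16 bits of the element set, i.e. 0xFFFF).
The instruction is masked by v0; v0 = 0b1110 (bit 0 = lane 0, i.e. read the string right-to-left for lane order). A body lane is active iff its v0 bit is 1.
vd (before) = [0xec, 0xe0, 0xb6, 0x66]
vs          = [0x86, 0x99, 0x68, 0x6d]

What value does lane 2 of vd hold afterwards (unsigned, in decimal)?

lanes per group: 256·1/4/16 = 4
vl = min(AVL, VLMAX) = min(1, 4) = 1
lane  0: mask-off/ones ⇒ 0xffff
lane  1: tail/keep ⇒ 0xe0
lane  2: tail/keep ⇒ 0xb6
lane  3: tail/keep ⇒ 0x66

vd[2] = 182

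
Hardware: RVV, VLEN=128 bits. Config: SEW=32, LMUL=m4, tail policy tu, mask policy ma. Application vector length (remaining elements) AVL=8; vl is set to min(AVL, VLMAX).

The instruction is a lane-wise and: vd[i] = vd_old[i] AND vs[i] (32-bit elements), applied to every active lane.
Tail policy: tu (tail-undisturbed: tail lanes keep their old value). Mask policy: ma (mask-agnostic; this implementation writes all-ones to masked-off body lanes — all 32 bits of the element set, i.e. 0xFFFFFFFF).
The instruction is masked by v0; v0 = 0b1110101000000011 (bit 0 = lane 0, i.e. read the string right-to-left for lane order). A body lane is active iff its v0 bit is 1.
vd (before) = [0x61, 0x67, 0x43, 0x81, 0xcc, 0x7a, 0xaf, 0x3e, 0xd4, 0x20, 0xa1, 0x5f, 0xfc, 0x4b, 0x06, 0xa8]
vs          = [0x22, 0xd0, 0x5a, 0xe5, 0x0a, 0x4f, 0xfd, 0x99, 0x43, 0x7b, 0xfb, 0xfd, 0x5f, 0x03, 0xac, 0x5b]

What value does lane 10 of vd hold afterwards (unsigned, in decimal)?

VLMAX = VLEN×LMUL/SEW = 128×4/32 = 16
vl ← min(8, 16) = 8
vd[0] and(0x61,0x22) -> 0x20
vd[1] and(0x67,0xd0) -> 0x40
vd[2] mask-off/ones -> 0xffffffff
vd[3] mask-off/ones -> 0xffffffff
vd[4] mask-off/ones -> 0xffffffff
vd[5] mask-off/ones -> 0xffffffff
vd[6] mask-off/ones -> 0xffffffff
vd[7] mask-off/ones -> 0xffffffff
vd[8] tail/keep -> 0xd4
vd[9] tail/keep -> 0x20
vd[10] tail/keep -> 0xa1
vd[11] tail/keep -> 0x5f
vd[12] tail/keep -> 0xfc
vd[13] tail/keep -> 0x4b
vd[14] tail/keep -> 0x06
vd[15] tail/keep -> 0xa8

vd[10] = 161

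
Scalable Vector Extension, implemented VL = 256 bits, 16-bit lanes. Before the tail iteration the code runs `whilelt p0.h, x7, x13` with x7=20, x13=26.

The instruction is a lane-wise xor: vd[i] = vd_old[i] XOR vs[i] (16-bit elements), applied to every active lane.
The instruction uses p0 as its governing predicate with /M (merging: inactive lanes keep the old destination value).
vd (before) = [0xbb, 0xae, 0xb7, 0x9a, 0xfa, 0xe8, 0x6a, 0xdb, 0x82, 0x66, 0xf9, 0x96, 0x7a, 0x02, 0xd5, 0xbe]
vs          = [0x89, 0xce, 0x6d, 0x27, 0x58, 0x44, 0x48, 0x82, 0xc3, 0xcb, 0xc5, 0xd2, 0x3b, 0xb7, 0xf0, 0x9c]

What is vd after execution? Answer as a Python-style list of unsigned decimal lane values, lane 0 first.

register lanes = 256/16 = 16
whilelt: lane j active iff 20+j < 26 → j < 6 → 6 active
[0] xor(0xbb,0x89) = 0x32
[1] xor(0xae,0xce) = 0x60
[2] xor(0xb7,0x6d) = 0xda
[3] xor(0x9a,0x27) = 0xbd
[4] xor(0xfa,0x58) = 0xa2
[5] xor(0xe8,0x44) = 0xac
[6] tail/keep = 0x6a
[7] tail/keep = 0xdb
[8] tail/keep = 0x82
[9] tail/keep = 0x66
[10] tail/keep = 0xf9
[11] tail/keep = 0x96
[12] tail/keep = 0x7a
[13] tail/keep = 0x02
[14] tail/keep = 0xd5
[15] tail/keep = 0xbe

vd = [50, 96, 218, 189, 162, 172, 106, 219, 130, 102, 249, 150, 122, 2, 213, 190]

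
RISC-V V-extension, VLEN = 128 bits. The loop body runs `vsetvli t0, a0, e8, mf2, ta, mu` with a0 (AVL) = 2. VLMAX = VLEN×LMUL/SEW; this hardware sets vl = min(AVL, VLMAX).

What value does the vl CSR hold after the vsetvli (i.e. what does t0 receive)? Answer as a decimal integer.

vl = 2

VLMAX = VLEN×LMUL/SEW = 128×1/2/8 = 8
vl ← min(2, 8) = 2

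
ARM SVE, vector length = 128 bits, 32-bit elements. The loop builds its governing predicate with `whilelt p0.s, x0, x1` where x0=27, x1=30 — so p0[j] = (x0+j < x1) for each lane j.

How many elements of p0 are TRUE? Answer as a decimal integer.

vl = 3

128-bit reg / 32-bit elem → 4 lanes
active while 27+j < 30, i.e. j ∈ [0,3) capped at 4 ⇒ 3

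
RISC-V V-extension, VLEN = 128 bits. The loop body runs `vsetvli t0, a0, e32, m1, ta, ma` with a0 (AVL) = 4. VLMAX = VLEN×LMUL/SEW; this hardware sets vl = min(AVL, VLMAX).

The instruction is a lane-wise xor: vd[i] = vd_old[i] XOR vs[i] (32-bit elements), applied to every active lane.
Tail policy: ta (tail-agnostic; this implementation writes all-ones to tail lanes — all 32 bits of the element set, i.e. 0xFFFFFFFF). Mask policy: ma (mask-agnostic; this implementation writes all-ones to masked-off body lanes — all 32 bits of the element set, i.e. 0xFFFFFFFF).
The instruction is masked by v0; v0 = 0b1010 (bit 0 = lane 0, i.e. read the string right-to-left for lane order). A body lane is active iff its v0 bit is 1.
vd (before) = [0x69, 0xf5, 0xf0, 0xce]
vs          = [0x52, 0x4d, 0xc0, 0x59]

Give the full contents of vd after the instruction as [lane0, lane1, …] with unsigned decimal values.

vd = [4294967295, 184, 4294967295, 151]

lanes per group: 128·1/32 = 4
vl ← min(4, 4) = 4
vd[0] mask-off/ones -> 0xffffffff
vd[1] xor(0xf5,0x4d) -> 0xb8
vd[2] mask-off/ones -> 0xffffffff
vd[3] xor(0xce,0x59) -> 0x97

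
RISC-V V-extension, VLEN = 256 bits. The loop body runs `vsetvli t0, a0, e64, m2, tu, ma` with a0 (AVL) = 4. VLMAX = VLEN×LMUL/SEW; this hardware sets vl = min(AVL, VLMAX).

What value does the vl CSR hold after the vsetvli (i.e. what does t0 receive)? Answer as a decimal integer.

vl = 4

VLMAX = VLEN×LMUL/SEW = 256×2/64 = 8
vl = min(AVL, VLMAX) = min(4, 8) = 4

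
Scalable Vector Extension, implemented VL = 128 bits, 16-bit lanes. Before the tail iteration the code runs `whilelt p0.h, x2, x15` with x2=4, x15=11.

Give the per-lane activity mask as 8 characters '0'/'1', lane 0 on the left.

register lanes = 128/16 = 8
active while 4+j < 11, i.e. j ∈ [0,7) capped at 8 ⇒ 7
bits (lane 0 leftmost): 11111110

predicate = 11111110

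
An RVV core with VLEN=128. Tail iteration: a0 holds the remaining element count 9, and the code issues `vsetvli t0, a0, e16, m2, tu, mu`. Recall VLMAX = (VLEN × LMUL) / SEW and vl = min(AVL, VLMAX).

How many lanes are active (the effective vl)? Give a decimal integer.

VLMAX = VLEN×LMUL/SEW = 128×2/16 = 16
vl = min(AVL, VLMAX) = min(9, 16) = 9

vl = 9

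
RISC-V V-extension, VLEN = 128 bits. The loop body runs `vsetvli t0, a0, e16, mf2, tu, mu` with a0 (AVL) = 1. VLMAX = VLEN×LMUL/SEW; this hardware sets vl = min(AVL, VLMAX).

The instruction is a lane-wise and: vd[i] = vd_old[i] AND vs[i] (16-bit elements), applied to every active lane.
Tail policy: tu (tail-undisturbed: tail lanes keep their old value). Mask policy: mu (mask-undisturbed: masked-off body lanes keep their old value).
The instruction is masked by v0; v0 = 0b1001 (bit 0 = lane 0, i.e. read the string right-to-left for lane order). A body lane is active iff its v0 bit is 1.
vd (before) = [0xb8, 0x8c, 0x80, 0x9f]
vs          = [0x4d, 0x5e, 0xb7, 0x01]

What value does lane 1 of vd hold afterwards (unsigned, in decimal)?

vd[1] = 140

VLMAX = VLEN×LMUL/SEW = 128×1/2/16 = 4
vl = min(AVL, VLMAX) = min(1, 4) = 1
lane  0: and(0xb8,0x4d) ⇒ 0x08
lane  1: tail/keep ⇒ 0x8c
lane  2: tail/keep ⇒ 0x80
lane  3: tail/keep ⇒ 0x9f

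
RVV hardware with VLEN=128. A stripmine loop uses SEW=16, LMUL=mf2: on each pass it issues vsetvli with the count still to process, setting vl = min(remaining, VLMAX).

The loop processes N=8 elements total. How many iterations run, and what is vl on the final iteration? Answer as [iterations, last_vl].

VLMAX = (128 × 1/2) / 16 = 4 lanes
iterations = ceil(8/4) = 2; final-pass vl = 4

[iterations, last_vl] = [2, 4]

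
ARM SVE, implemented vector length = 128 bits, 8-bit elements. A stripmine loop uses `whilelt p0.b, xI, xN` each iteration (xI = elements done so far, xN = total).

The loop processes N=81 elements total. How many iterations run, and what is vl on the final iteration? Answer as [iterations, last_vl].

[iterations, last_vl] = [6, 1]

lane count: 128 div 8 = 16
81 elements at 16/iter → 6 passes, remainder 1 on the last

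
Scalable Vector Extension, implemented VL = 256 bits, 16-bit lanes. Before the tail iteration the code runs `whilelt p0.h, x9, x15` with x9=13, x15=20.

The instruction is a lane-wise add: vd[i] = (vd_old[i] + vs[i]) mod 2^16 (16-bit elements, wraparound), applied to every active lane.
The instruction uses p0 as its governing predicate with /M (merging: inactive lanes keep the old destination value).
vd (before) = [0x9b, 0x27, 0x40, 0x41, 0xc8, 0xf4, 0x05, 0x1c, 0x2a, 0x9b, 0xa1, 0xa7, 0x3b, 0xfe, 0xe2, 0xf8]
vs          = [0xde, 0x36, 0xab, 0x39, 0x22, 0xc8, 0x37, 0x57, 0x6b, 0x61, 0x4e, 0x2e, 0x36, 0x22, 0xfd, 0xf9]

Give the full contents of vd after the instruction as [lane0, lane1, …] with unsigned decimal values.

register lanes = 256/16 = 16
whilelt: lane j active iff 13+j < 20 → j < 7 → 7 active
[0] add(0x9b,0xde) = 0x179
[1] add(0x27,0x36) = 0x5d
[2] add(0x40,0xab) = 0xeb
[3] add(0x41,0x39) = 0x7a
[4] add(0xc8,0x22) = 0xea
[5] add(0xf4,0xc8) = 0x1bc
[6] add(0x05,0x37) = 0x3c
[7] tail/keep = 0x1c
[8] tail/keep = 0x2a
[9] tail/keep = 0x9b
[10] tail/keep = 0xa1
[11] tail/keep = 0xa7
[12] tail/keep = 0x3b
[13] tail/keep = 0xfe
[14] tail/keep = 0xe2
[15] tail/keep = 0xf8

vd = [377, 93, 235, 122, 234, 444, 60, 28, 42, 155, 161, 167, 59, 254, 226, 248]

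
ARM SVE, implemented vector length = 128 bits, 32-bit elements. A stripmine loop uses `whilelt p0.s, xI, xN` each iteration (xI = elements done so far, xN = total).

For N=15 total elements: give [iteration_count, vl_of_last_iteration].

lane count: 128 div 32 = 4
N=15: ⌈15/4⌉ = 4 iters; last vl = 15 − 3×4 = 3

[iterations, last_vl] = [4, 3]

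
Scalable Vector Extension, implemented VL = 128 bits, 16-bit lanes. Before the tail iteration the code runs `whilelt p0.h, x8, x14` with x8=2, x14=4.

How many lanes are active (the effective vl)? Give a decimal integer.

128-bit reg / 16-bit elem → 8 lanes
p0[j] = (2+j < 4); true for j=0..1 → 2 lanes set

vl = 2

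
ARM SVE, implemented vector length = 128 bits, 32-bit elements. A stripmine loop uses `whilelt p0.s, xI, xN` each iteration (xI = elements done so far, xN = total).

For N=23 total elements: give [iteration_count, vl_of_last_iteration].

[iterations, last_vl] = [6, 3]

register lanes = 128/32 = 4
N=23: ⌈23/4⌉ = 6 iters; last vl = 23 − 5×4 = 3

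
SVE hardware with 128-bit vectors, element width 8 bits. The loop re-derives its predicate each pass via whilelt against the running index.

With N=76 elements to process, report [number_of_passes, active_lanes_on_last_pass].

[iterations, last_vl] = [5, 12]

128-bit reg / 8-bit elem → 16 lanes
N=76: ⌈76/16⌉ = 5 iters; last vl = 76 − 4×16 = 12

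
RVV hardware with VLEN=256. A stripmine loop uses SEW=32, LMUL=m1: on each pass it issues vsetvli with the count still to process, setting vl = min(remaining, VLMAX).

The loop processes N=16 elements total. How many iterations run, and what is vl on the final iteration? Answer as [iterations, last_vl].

[iterations, last_vl] = [2, 8]

lanes per group: 256·1/32 = 8
N=16: ⌈16/8⌉ = 2 iters; last vl = 16 − 1×8 = 8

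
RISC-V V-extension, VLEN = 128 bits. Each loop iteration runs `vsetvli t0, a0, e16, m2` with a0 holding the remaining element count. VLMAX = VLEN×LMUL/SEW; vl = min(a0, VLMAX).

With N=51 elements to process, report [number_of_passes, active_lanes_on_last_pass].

VLMAX = (128 × 2) / 16 = 16 lanes
N=51: ⌈51/16⌉ = 4 iters; last vl = 51 − 3×16 = 3

[iterations, last_vl] = [4, 3]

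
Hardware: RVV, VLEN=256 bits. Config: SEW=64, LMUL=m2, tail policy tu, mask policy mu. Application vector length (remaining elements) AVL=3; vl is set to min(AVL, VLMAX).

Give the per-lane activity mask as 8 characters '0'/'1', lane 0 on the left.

lanes per group: 256·2/64 = 8
vl ← min(3, 8) = 3
bits (lane 0 leftmost): 11100000

predicate = 11100000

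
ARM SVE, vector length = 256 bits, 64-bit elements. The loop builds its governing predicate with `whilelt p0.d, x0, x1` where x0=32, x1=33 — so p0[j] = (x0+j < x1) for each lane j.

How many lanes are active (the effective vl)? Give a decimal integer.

256-bit reg / 64-bit elem → 4 lanes
active while 32+j < 33, i.e. j ∈ [0,1) capped at 4 ⇒ 1

vl = 1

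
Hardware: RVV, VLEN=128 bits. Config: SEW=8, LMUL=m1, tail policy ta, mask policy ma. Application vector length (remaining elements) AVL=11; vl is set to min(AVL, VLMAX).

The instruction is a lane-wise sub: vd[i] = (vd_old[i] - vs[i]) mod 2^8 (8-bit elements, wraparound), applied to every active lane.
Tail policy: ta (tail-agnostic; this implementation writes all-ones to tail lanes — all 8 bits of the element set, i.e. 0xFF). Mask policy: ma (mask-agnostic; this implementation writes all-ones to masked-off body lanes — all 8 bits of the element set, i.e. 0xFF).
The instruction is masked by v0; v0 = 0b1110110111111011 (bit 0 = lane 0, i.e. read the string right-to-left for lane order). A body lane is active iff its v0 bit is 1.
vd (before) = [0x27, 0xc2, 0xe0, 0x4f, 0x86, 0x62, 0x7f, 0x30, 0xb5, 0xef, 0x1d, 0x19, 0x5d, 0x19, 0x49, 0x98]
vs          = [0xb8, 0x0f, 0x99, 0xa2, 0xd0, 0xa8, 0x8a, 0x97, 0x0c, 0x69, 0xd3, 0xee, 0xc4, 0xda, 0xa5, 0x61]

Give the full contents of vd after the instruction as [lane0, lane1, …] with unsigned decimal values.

vd = [111, 179, 255, 173, 182, 186, 245, 153, 169, 255, 74, 255, 255, 255, 255, 255]

VLMAX = (128 × 1) / 8 = 16 lanes
AVL=11 ≤ VLMAX=16, so vl = 11
[0] sub(0x27,0xb8) = 0x6f
[1] sub(0xc2,0x0f) = 0xb3
[2] mask-off/ones = 0xff
[3] sub(0x4f,0xa2) = 0xad
[4] sub(0x86,0xd0) = 0xb6
[5] sub(0x62,0xa8) = 0xba
[6] sub(0x7f,0x8a) = 0xf5
[7] sub(0x30,0x97) = 0x99
[8] sub(0xb5,0x0c) = 0xa9
[9] mask-off/ones = 0xff
[10] sub(0x1d,0xd3) = 0x4a
[11] tail/ones = 0xff
[12] tail/ones = 0xff
[13] tail/ones = 0xff
[14] tail/ones = 0xff
[15] tail/ones = 0xff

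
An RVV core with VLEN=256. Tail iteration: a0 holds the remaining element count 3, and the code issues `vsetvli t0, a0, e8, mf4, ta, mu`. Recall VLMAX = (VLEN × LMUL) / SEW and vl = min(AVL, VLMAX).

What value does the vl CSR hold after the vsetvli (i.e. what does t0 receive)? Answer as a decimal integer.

vl = 3

VLMAX = (256 × 1/4) / 8 = 8 lanes
AVL=3 ≤ VLMAX=8, so vl = 3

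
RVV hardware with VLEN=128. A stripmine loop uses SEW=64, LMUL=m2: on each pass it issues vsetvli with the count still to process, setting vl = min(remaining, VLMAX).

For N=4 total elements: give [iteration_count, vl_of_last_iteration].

VLMAX = (128 × 2) / 64 = 4 lanes
4 elements at 4/iter → 1 passes, remainder 4 on the last

[iterations, last_vl] = [1, 4]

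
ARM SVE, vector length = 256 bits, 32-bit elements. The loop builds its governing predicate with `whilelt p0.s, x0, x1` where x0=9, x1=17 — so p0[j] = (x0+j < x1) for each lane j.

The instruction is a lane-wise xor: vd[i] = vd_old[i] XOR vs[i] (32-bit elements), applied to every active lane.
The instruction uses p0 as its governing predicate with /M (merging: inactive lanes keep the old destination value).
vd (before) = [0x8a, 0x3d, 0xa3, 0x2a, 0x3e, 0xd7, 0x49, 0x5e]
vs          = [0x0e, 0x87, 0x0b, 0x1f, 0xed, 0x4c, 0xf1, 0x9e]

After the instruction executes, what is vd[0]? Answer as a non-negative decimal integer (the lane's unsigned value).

lane count: 256 div 32 = 8
p0[j] = (9+j < 17); true for j=0..7 → 8 lanes set
  i=0: xor(0x8a,0x0e) → 132
  i=1: xor(0x3d,0x87) → 186
  i=2: xor(0xa3,0x0b) → 168
  i=3: xor(0x2a,0x1f) → 53
  i=4: xor(0x3e,0xed) → 211
  i=5: xor(0xd7,0x4c) → 155
  i=6: xor(0x49,0xf1) → 184
  i=7: xor(0x5e,0x9e) → 192

vd[0] = 132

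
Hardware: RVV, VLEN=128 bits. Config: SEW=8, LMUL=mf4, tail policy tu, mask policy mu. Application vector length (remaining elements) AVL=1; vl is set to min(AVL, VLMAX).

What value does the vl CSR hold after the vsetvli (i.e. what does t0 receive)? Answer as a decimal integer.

VLMAX = VLEN×LMUL/SEW = 128×1/4/8 = 4
vl ← min(1, 4) = 1

vl = 1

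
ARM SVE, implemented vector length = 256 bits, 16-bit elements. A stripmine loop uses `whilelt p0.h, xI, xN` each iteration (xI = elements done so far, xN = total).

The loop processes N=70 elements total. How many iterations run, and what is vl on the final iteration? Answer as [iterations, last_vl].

[iterations, last_vl] = [5, 6]

register lanes = 256/16 = 16
iterations = ceil(70/16) = 5; final-pass vl = 6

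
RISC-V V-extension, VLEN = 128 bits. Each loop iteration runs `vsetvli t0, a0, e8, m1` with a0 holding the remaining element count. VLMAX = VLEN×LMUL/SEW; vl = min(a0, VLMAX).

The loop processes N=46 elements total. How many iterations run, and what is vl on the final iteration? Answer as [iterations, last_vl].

lanes per group: 128·1/8 = 16
N=46: ⌈46/16⌉ = 3 iters; last vl = 46 − 2×16 = 14

[iterations, last_vl] = [3, 14]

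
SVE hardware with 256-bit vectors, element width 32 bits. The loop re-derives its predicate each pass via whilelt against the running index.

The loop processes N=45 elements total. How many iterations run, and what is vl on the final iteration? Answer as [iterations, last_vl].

register lanes = 256/32 = 8
45 elements at 8/iter → 6 passes, remainder 5 on the last

[iterations, last_vl] = [6, 5]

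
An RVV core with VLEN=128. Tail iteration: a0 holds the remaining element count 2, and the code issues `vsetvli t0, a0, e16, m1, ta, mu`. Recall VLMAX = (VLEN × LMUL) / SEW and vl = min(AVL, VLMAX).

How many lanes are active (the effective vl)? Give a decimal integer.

vl = 2

lanes per group: 128·1/16 = 8
vl = min(AVL, VLMAX) = min(2, 8) = 2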